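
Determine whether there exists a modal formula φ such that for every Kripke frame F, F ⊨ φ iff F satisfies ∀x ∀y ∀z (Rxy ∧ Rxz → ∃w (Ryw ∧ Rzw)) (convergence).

Yes: it is convergence, defined by the .2 schema ◇□r → □◇r.
Suppose ◇□r→□◇r is valid. Take Rxy, Rxz and set V(r)={w : Ryw}. Then □r at y so ◇□r at x, so □◇r at x, so ◇r at z, giving w with Rzw and Ryw.

Definable; ◇□r → □◇r defines it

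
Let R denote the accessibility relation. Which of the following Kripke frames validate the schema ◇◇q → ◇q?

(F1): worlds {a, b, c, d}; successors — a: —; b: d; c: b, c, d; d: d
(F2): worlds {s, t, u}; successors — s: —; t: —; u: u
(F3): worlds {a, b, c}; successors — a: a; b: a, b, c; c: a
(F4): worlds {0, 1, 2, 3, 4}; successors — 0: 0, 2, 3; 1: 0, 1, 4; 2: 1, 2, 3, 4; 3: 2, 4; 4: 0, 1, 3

The schema corresponds to transitivity: ∀x ∀y ∀z (Rxy ∧ Ryz → Rxz).
(F1): ✓.
(F2): ✓.
(F3): ✓.
(F4): fails — R10 and R02 but not R12.

(F1), (F2), (F3)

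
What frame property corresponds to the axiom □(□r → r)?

Suppose □(□r→r) is valid. Take Rxy and set V(r)={w : Ryw}. Then at y, □r holds; since □(□r→r) at x, □r→r at y, so r at y, i.e. Ryy.

shift-reflexivity: ∀x ∀y (Rxy → Ryy)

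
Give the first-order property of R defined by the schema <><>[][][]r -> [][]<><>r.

forall x forall y forall z ((x R^2 y & x R^2 z) -> exists w (y R^3 w & z R^2 w))

This is a Sahlqvist (Geach-type) schema ◇^2□^3r → □^2◇^2r.
Minimal-valuation argument: fix x; take any y with xR^2y and any z with xR^2z. Set V(r) to the set of worlds R-reachable from y in exactly 3 steps. Then □^3r holds at y, so the antecedent holds at x; validity forces ◇^2r at z, giving a w with zR^2w and yR^3w.
First-order correspondent: forall x forall y forall z ((x R^2 y & x R^2 z) -> exists w (y R^3 w & z R^2 w)).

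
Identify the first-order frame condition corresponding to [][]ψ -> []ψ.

density: forall x forall y (Rxy -> exists z (Rxz & Rzy))

Suppose □□ψ→□ψ is valid. Take Rxy and set V(ψ)={w : xR²w}. Then □□ψ at x, so □ψ at x, so ψ at y, i.e. ∃z(Rxz∧Rzy).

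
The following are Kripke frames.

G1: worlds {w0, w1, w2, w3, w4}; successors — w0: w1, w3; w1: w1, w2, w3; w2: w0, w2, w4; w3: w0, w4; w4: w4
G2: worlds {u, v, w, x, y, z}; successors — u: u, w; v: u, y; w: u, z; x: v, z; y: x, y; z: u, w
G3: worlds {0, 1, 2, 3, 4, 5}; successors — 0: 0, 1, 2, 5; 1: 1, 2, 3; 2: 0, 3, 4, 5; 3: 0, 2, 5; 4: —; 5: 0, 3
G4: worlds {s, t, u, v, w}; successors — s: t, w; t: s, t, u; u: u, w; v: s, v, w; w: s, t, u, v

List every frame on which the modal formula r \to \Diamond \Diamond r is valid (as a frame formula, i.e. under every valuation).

The schema corresponds to a generalized confluence (Geach) condition: \forall x \exists w (x = w \wedge x R^2 w).
G1: ✓.
G2: fails — at v but no t with v=t and vR²t.
G3: fails — at 4 but no w with 4=w and 4R²w.
G4: ✓.
Valid on: G1, G4.

G1, G4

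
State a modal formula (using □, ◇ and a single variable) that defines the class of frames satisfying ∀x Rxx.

□r → r

The condition is reflexivity. The T schema □r → r defines it.
Suppose □r→r is valid. At any x set V(r)={w : Rxw}. Then □r holds at x, so r holds at x, i.e. Rxx.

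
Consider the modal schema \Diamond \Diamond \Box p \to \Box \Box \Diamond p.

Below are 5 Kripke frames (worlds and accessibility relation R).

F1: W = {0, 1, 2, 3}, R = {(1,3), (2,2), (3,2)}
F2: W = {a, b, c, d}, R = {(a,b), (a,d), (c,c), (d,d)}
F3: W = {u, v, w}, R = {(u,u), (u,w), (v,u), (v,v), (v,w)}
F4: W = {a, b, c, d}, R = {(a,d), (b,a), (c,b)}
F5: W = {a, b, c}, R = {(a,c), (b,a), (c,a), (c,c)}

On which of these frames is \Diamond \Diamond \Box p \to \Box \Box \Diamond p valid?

The schema corresponds to a generalized confluence (Geach) condition: \forall x \forall y \forall z ((x R^2 y \wedge x R^2 z) \to \exists w (yRw \wedge zRw)).
F1: condition met.
F2: condition met.
F3: fails — uR²u, uR²w but no t with uRt and wRt.
F4: fails — bR²d, bR²d but no w with dRw and dRw.
F5: condition met.

F1, F2, F5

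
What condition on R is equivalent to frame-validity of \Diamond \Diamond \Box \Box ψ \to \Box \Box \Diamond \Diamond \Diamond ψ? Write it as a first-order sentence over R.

This is a Sahlqvist (Geach-type) schema ◇^2□^2ψ → □^2◇^3ψ.
First-order correspondent: \forall x \forall y \forall z ((x R^2 y \wedge x R^2 z) \to \exists w (y R^2 w \wedge z R^3 w)).

\forall x \forall y \forall z ((x R^2 y \wedge x R^2 z) \to \exists w (y R^2 w \wedge z R^3 w))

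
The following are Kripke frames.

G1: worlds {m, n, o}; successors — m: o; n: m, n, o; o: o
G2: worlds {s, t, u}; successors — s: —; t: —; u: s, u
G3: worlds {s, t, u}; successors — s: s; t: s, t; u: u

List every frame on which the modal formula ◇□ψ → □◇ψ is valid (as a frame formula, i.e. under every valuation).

Frame correspondent (Sahlqvist): ∀x ∀y ∀z (Rxy ∧ Rxz → ∃w (Ryw ∧ Rzw)) — i.e. convergence.
G1: condition met.
G2: fails — Rus and Rus but s and s have no common successor.
G3: condition met.

G1, G3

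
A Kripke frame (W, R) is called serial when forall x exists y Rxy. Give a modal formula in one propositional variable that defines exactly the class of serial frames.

□ψ → ◇ψ

This is seriality; the standard corresponding axiom is D: □ψ → ◇ψ.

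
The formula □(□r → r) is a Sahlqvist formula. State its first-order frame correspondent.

Suppose □(□r→r) is valid. Take Rxy and set V(r)={w : Ryw}. Then at y, □r holds; since □(□r→r) at x, □r→r at y, so r at y, i.e. Ryy.
Conversely, any frame satisfying ∀x ∀y (Rxy → Ryy) validates the schema.
So the correspondent is shift-reflexivity.

shift-reflexivity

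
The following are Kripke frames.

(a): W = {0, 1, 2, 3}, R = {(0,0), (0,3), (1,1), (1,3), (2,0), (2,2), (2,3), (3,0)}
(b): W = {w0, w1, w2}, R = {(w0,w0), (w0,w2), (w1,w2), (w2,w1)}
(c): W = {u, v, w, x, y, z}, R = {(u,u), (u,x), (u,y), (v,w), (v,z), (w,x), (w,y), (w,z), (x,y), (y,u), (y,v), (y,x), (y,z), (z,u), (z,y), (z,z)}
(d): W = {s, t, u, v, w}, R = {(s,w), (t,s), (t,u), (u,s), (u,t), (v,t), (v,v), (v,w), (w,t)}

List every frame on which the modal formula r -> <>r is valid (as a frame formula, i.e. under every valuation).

none

This is the axiom for a generalized confluence (Geach) condition; its first-order frame correspondent is forall x exists w (x = w & xRw).
(a): fails — at 3 but no w with 3=w and 3Rw.
(b): fails — at w1 but no w with w1=w and w1Rw.
(c): fails — at v but no t with v=t and vRt.
(d): fails — at s but no w* with s=w* and sRw*.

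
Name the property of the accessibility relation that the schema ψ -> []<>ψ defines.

symmetry

This schema is the B axiom.
Its frame correspondent is symmetry — forall x forall y (Rxy -> Ryx).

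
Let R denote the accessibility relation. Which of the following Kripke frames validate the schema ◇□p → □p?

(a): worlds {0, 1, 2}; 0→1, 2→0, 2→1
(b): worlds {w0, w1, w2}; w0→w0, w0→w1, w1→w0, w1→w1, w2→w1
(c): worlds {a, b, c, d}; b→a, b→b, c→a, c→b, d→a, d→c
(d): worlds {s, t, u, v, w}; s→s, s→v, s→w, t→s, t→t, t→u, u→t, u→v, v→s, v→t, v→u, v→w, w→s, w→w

(b)

The schema corresponds to the Euclidean property: ∀x ∀y ∀z (Rxy ∧ Rxz → Ryz).
(a): fails — R01 and R01 but not R11.
(b): condition met.
(c): fails — Rba and Rbb but not Rab.
(d): fails — Rsv and Rsv but not Rvv.
Valid on: (b).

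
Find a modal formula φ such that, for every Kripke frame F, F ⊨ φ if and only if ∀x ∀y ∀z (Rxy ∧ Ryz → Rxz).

This is transitivity; the standard corresponding axiom is 4: □s → □□s.

□s → □□s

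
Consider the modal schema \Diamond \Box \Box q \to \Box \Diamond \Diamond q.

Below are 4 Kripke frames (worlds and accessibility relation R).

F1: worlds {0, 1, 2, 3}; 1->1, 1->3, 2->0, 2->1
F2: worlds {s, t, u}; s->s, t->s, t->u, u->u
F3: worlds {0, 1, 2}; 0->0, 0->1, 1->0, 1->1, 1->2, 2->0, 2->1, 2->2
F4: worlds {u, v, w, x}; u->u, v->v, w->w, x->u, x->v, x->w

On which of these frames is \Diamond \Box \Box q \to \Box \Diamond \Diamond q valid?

F3

Frame correspondent (Sahlqvist): \forall x \forall y \forall z ((xRy \wedge xRz) \to \exists w (y R^2 w \wedge z R^2 w)) — i.e. a generalized confluence (Geach) condition.
F1: fails — 1R1, 1R3 but no w with 1R²w and 3R²w.
F2: fails — tRs, tRu but no w with sR²w and uR²w.
F3: holds.
F4: fails — xRu, xRv but no t with uR²t and vR²t.
Valid on: F3.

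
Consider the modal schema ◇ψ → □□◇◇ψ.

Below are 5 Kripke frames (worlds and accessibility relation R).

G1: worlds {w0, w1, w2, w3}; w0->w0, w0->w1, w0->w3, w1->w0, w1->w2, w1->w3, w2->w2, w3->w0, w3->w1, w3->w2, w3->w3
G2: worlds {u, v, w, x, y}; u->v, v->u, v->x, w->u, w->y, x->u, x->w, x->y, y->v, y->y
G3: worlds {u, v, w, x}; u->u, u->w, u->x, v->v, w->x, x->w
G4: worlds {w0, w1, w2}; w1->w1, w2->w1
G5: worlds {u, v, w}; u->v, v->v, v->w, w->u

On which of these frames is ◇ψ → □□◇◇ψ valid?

This is the axiom for a generalized confluence (Geach) condition; its first-order frame correspondent is ∀x ∀y ∀z ((xRy ∧ xR²z) → ∃w (y = w ∧ zR²w)).
G1: fails — w0Rw0, w0R²w2 but no w with w0=w and w2R²w.
G2: fails — uRv, uR²u but no t with v=t and uR²t.
G3: fails — uRu, uR²w but no t with u=t and wR²t.
G4: ✓.
G5: fails — vRw, vR²w but no t with w=t and wR²t.

G4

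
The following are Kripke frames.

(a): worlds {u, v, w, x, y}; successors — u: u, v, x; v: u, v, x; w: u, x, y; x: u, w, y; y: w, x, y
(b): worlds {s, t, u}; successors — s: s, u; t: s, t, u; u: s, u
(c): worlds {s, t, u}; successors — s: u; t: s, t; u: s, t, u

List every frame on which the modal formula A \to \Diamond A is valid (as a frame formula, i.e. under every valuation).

This is the axiom for reflexivity; its first-order frame correspondent is \forall x Rxx.
(a): fails — world w does not see itself.
(b): ✓.
(c): fails — world s does not see itself.

(b)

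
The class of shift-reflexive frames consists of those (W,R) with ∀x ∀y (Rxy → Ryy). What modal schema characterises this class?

□(□ψ → ψ)

The condition is shift-reflexivity. The T□ schema □(□ψ → ψ) defines it.
Suppose □(□ψ→ψ) is valid. Take Rxy and set V(ψ)={w : Ryw}. Then at y, □ψ holds; since □(□ψ→ψ) at x, □ψ→ψ at y, so ψ at y, i.e. Ryy.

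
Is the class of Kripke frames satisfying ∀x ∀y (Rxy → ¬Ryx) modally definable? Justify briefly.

Any modally definable frame class is closed under surjective bounded morphisms.
The 4-cycle (worlds s,t,u,v with s→t→u→v→s) is asymmetric. Mapping every world to a single reflexive point • is a surjective bounded morphism, and the reflexive point is not asymmetric (R•• but asymmetry requires ¬R••).
Hence asymmetry is not modally definable.

No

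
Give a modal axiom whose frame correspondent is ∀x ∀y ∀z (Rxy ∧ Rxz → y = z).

◇ψ → □ψ

The condition is partial functionality. The CD schema ◇ψ → □ψ defines it.
Suppose ◇ψ→□ψ is valid. Take Rxy, Rxz and set V(ψ)={y}. Then ◇ψ at x, so □ψ at x, so ψ at z, i.e. z=y.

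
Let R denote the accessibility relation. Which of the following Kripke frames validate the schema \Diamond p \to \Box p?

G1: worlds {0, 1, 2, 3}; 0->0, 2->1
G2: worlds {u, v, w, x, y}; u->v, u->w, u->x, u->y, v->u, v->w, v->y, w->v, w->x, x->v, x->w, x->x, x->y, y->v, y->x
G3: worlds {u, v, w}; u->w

G1, G3

The schema corresponds to partial functionality: \forall x \forall y \forall z (Rxy \wedge Rxz \to y = z).
G1: condition met.
G2: fails — u sees both v and w.
G3: condition met.
Valid on: G1, G3.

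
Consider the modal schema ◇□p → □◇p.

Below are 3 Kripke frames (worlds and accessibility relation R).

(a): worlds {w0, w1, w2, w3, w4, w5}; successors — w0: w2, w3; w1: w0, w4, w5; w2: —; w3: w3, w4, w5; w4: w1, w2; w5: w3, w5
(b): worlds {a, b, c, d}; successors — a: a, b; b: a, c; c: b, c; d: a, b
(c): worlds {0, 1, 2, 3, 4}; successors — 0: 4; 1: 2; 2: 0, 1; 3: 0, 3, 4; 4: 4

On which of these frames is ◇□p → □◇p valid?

This is the axiom for convergence; its first-order frame correspondent is ∀x ∀y ∀z (Rxy ∧ Rxz → ∃w (Ryw ∧ Rzw)).
(a): fails — Rw0w2 and Rw0w2 but w2 and w2 have no common successor.
(b): satisfies the condition.
(c): fails — R20 and R21 but 0 and 1 have no common successor.
Valid on: (b).

(b)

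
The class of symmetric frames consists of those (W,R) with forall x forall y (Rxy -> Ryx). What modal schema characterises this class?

q → □◇q

This is symmetry; the standard corresponding axiom is B: q → □◇q.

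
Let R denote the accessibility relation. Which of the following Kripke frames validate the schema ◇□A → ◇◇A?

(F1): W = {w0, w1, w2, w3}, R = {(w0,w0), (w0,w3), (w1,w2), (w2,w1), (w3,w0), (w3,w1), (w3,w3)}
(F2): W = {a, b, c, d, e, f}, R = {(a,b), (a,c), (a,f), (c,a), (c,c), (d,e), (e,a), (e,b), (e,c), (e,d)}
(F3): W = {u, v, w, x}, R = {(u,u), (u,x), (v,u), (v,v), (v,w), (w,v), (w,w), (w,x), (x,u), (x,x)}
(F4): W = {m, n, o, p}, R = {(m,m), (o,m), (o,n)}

The schema corresponds to a generalized confluence (Geach) condition: ∀x ∀y (xRy → ∃w (yRw ∧ xR²w)).
(F1): ✓.
(F2): fails — aRb but no w with bRw and aR²w.
(F3): ✓.
(F4): fails — oRn but no w with nRw and oR²w.
Valid on: (F1), (F3).

(F1), (F3)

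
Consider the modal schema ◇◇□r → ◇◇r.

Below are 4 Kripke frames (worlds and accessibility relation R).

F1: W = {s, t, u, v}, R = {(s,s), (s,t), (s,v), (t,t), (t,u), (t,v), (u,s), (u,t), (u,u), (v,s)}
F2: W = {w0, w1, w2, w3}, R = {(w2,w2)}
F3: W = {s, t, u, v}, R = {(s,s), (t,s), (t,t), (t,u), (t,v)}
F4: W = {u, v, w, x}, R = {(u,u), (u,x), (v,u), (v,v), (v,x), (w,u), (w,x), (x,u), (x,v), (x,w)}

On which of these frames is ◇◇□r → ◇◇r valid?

This is the axiom for a generalized confluence (Geach) condition; its first-order frame correspondent is ∀x ∀y (xR²y → ∃w (yRw ∧ xR²w)).
F1: ✓.
F2: ✓.
F3: fails — tR²u but no w with uRw and tR²w.
F4: ✓.
Valid on: F1, F2, F4.

F1, F2, F4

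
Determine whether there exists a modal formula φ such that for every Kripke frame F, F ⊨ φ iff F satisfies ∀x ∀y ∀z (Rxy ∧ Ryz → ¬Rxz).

If a class were modally definable it would be closed under surjective bounded morphisms (Goldblatt–Thomason).
The 5-cycle (worlds s,t,u,v,w with s→t→u→v→w→s) is intransitive. Mapping every world to a single reflexive point • is a surjective bounded morphism; the reflexive point is not intransitive (R••∧R•• but R••).
So the class is not modally definable.

No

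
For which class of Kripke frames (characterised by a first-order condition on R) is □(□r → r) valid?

Suppose □(□r→r) is valid. Take Rxy and set V(r)={w : Ryw}. Then at y, □r holds; since □(□r→r) at x, □r→r at y, so r at y, i.e. Ryy.
Conversely, on a frame with shift-reflexivity the schema holds at every world under every valuation.
So the correspondent is shift-reflexivity.

shift-reflexivity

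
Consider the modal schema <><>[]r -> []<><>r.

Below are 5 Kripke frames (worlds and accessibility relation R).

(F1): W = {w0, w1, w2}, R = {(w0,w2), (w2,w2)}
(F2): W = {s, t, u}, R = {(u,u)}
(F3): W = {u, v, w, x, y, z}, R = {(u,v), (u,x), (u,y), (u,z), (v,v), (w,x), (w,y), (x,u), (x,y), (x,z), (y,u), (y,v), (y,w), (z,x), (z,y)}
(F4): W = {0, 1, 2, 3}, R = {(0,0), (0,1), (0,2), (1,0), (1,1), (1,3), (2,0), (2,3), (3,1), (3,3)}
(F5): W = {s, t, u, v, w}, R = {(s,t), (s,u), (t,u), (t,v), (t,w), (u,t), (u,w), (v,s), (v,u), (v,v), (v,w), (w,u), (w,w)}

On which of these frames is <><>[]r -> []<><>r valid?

(F1), (F2), (F4), (F5)

The schema corresponds to a generalized confluence (Geach) condition: forall x forall y forall z ((x R^2 y & xRz) -> exists w (yRw & z R^2 w)).
(F1): ✓.
(F2): ✓.
(F3): fails — uR²w, uRv but no t with wRt and vR²t.
(F4): ✓.
(F5): ✓.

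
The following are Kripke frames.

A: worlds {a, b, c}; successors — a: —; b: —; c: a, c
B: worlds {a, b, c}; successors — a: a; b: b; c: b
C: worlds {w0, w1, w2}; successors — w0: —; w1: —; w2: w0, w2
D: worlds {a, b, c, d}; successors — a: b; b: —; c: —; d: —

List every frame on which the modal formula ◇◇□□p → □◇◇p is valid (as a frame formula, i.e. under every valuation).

B, D

Frame correspondent (Sahlqvist): ∀x ∀y ∀z ((xR²y ∧ xRz) → ∃w (yR²w ∧ zR²w)) — i.e. a generalized confluence (Geach) condition.
A: fails — cR²a, cRa but no w with aR²w and aR²w.
B: condition met.
C: fails — w2R²w0, w2Rw0 but no w with w0R²w and w0R²w.
D: condition met.
Valid on: B, D.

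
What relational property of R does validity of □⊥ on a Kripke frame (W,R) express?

Emptiness of R

□⊥ is valid iff no world has any successor (otherwise □⊥ fails at any world with one).
Conversely, on a frame with emptiness of R the schema holds at every world under every valuation.
So the correspondent is emptiness of R.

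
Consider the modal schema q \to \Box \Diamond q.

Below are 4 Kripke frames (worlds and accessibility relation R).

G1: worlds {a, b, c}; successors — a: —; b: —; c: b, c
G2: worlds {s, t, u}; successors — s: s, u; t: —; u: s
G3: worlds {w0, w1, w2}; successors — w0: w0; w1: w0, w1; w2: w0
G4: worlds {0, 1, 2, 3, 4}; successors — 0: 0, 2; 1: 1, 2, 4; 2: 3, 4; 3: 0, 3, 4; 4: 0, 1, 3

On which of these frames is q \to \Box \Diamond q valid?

The schema corresponds to symmetry: \forall x \forall y (Rxy \to Ryx).
G1: fails — Rcb but not Rbc.
G2: satisfies the condition.
G3: fails — Rw1w0 but not Rw0w1.
G4: fails — R02 but not R20.

G2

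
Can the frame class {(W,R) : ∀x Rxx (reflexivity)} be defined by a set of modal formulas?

The condition is reflexivity. A defining modal formula is □r → r.
Suppose □r→r is valid. At any x set V(r)={w : Rxw}. Then □r holds at x, so r holds at x, i.e. Rxx.

Yes — defined by □r → r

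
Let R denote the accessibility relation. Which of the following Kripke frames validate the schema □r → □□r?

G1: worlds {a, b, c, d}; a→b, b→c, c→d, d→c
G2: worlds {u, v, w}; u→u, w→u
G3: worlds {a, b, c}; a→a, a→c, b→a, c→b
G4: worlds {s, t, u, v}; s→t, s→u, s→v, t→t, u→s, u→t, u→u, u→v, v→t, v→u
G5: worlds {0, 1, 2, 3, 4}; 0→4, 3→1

The schema corresponds to transitivity: ∀x ∀y ∀z (Rxy ∧ Ryz → Rxz).
G1: fails — Rab and Rbc but not Rac.
G2: satisfies the condition.
G3: fails — Rac and Rcb but not Rab.
G4: fails — Rvu and Ruv but not Rvv.
G5: satisfies the condition.

G2, G5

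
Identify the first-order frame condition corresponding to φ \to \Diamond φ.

This schema is equivalent to the T axiom □φ → φ.
It corresponds to reflexivity: \forall x Rxx.

reflexivity: \forall x Rxx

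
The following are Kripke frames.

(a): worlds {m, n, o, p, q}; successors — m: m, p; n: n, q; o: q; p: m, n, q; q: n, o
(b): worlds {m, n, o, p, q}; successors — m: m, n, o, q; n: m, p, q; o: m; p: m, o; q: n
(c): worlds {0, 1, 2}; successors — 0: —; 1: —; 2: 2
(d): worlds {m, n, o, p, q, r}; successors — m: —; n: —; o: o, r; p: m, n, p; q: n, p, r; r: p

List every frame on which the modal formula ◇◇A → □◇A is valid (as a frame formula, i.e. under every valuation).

(c)

This is the axiom for a generalized confluence (Geach) condition; its first-order frame correspondent is ∀x ∀y ∀z ((xR²y ∧ xRz) → ∃w (y = w ∧ zRw)).
(a): fails — mR²n, mRm but no w with n=w and mRw.
(b): fails — mR²m, mRq but no w with m=w and qRw.
(c): condition met.
(d): fails — oR²o, oRr but no w with o=w and rRw.
Valid on: (c).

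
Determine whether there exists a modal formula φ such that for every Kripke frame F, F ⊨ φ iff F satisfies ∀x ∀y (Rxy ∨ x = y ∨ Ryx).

If a class were modally definable it would be closed under disjoint unions (Goldblatt–Thomason).
Take 3 disjoint single-world reflexive frames: each is trivially connected, but their disjoint union has 3 worlds with no edge between distinct components, so it is not connected.
So no modal formula (or set of formulas) defines exactly the connected frames.

Not modally definable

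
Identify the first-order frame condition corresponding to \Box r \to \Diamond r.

seriality

Suppose □r→◇r is valid. At any x set V(r)=W. Then □r at x, so ◇r at x, so x has a successor.
The converse is a direct semantic check.
Frame condition: \forall x \exists y Rxy.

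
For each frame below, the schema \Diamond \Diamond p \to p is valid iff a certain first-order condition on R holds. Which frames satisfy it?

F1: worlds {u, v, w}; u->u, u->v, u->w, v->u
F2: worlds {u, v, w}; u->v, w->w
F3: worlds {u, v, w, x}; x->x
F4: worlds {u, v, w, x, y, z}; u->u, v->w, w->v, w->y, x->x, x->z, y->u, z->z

The schema corresponds to a generalized confluence (Geach) condition: \forall x \forall y (x R^2 y \to \exists w (y = w \wedge x = w)).
F1: fails — uR²v but v ≠ u.
F2: holds.
F3: holds.
F4: fails — vR²y but y ≠ v.

F2, F3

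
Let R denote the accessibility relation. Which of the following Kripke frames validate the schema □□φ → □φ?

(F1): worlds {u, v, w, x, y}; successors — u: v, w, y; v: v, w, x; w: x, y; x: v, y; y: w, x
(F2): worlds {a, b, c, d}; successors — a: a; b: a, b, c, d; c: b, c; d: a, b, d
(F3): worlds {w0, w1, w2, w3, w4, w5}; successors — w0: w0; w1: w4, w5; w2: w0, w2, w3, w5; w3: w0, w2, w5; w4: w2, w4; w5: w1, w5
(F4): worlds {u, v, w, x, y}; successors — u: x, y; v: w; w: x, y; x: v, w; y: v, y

Frame correspondent (Sahlqvist): ∀x ∀y (Rxy → ∃z (Rxz ∧ Rzy)) — i.e. density.
(F1): fails — Ryw but no z with Ryz and Rzw.
(F2): condition met.
(F3): condition met.
(F4): fails — Rwx but no z with Rwz and Rzx.
Valid on: (F2), (F3).

(F2), (F3)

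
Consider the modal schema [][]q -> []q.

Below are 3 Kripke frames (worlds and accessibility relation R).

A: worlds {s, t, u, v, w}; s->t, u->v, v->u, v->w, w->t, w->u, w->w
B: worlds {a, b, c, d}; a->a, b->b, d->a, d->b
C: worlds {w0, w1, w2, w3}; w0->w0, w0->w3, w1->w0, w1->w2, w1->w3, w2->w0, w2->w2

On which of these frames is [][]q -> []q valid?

B, C

This is the axiom for density; its first-order frame correspondent is forall x forall y (Rxy -> exists z (Rxz & Rzy)).
A: fails — Ruv but no z with Ruz and Rzv.
B: ✓.
C: ✓.
Valid on: B, C.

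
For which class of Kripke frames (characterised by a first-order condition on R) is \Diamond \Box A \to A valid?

symmetry

Equivalently (dual form): A → □◇A.
Suppose A→□◇A is valid. Take Rxy and set V(A)={x}. Then A at x, so □◇A at x, so ◇A at y, so some z with Ryz has A; z=x, i.e. Ryx.
Conversely, on a frame with symmetry the schema holds at every world under every valuation.
Frame condition: \forall x \forall y (Rxy \to Ryx).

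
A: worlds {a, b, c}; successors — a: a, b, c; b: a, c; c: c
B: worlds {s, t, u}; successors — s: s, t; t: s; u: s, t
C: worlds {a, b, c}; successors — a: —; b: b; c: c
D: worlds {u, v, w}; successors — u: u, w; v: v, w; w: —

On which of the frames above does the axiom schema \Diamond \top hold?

Frame correspondent (Sahlqvist): \forall x \exists y Rxy — i.e. seriality.
A: holds.
B: holds.
C: fails — world a has no successor.
D: fails — world w has no successor.

A, B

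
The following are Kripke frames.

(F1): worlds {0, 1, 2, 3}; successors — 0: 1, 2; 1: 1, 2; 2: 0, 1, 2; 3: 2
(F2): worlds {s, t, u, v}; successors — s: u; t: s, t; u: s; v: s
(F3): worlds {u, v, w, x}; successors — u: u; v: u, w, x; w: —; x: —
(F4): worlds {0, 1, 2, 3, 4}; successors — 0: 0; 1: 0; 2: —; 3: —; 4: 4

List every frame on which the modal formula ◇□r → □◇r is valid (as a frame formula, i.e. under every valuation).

(F1), (F4)

This is the axiom for convergence; its first-order frame correspondent is ∀x ∀y ∀z (Rxy ∧ Rxz → ∃w (Ryw ∧ Rzw)).
(F1): satisfies the condition.
(F2): fails — Rts and Rtt but s and t have no common successor.
(F3): fails — Rvx and Rvx but x and x have no common successor.
(F4): satisfies the condition.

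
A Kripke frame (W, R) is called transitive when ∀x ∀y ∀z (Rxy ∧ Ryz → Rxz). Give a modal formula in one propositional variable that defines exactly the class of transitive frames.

□p → □□p

A defining formula is □p → □□p (the 4 axiom).
Suppose □p→□□p is valid. Take Rxy, Ryz and set V(p)={w : Rxw}. Then □p at x, so □□p at x, so □p at y, so p at z, i.e. Rxz.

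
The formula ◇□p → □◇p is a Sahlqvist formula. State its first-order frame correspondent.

convergence

Suppose ◇□p→□◇p is valid. Take Rxy, Rxz and set V(p)={w : Ryw}. Then □p at y so ◇□p at x, so □◇p at x, so ◇p at z, giving w with Rzw and Ryw.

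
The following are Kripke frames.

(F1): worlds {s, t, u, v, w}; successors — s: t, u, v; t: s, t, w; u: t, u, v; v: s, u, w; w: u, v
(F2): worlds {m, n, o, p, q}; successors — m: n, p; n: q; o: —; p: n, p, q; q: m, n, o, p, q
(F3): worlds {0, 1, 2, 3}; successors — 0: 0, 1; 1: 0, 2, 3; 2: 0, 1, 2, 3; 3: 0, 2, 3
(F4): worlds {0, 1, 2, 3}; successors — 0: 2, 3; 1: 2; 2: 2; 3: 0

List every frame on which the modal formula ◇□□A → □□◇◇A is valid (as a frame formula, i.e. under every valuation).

Frame correspondent (Sahlqvist): ∀x ∀y ∀z ((xRy ∧ xR²z) → ∃w (yR²w ∧ zR²w)) — i.e. a generalized confluence (Geach) condition.
(F1): holds.
(F2): fails — nRq, nR²o but no w with qR²w and oR²w.
(F3): holds.
(F4): holds.

(F1), (F3), (F4)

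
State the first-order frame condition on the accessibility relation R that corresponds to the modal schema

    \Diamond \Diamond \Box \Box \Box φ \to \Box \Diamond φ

\forall x \forall y \forall z ((x R^2 y \wedge xRz) \to \exists w (y R^3 w \wedge zRw))

This is a Sahlqvist (Geach-type) schema ◇^2□^3φ → □^1◇^1φ.
Minimal-valuation argument: fix x; take any y with xR^2y and any z with xR^1z. Set V(φ) to the set of worlds R-reachable from y in exactly 3 steps. Then □^3φ holds at y, so the antecedent holds at x; validity forces ◇^1φ at z, giving a w with zR^1w and yR^3w.
First-order correspondent: \forall x \forall y \forall z ((x R^2 y \wedge xRz) \to \exists w (y R^3 w \wedge zRw)).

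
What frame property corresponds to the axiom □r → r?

Suppose □r→r is valid. At any x set V(r)={w : Rxw}. Then □r holds at x, so r holds at x, i.e. Rxx.
The converse is a direct semantic check.
So the correspondent is reflexivity.

reflexivity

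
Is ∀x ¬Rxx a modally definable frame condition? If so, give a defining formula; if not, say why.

Modal frame validity is preserved under surjective bounded morphisms.
The 5-cycle (worlds 0,1,2,3,4 with 0→1→2→3→4→0) is irreflexive, and the map sending every world to a single reflexive point • is a surjective bounded morphism (forth: every edge maps to (•,•); back: every world has a successor). So any modal formula valid on the 5-cycle is also valid on the reflexive point, which is not irreflexive.
So the class is not modally definable.

No — not modally definable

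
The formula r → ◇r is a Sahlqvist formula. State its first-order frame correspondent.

reflexivity

Replacing r by ¬r and contraposing gives the equivalent schema □r → r.
Suppose □r→r is valid. At any x set V(r)={w : Rxw}. Then □r holds at x, so r holds at x, i.e. Rxx.
Conversely, any frame satisfying ∀x Rxx validates the schema.
So the correspondent is reflexivity.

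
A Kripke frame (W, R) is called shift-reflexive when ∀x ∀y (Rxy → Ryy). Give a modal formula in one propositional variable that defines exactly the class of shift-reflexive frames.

□(□s → s)

The condition is shift-reflexivity. The T□ schema □(□s → s) defines it.
Suppose □(□s→s) is valid. Take Rxy and set V(s)={w : Ryw}. Then at y, □s holds; since □(□s→s) at x, □s→s at y, so s at y, i.e. Ryy.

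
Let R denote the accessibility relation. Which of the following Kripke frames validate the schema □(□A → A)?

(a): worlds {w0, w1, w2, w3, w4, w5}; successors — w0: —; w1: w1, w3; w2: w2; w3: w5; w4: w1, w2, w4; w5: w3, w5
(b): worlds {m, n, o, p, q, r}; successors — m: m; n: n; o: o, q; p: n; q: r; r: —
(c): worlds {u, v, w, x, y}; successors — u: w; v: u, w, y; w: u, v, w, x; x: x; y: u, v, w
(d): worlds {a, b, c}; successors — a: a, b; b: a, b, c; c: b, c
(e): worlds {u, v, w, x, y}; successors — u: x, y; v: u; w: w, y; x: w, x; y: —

The schema corresponds to shift-reflexivity: ∀x ∀y (Rxy → Ryy).
(a): fails — Rw1w3 but not Rw3w3.
(b): fails — Roq but not Rqq.
(c): fails — Rwu but not Ruu.
(d): satisfies the condition.
(e): fails — Rvu but not Ruu.
Valid on: (d).

(d)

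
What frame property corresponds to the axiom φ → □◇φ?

Suppose φ→□◇φ is valid. Take Rxy and set V(φ)={x}. Then φ at x, so □◇φ at x, so ◇φ at y, so some z with Ryz has φ; z=x, i.e. Ryx.

Symmetry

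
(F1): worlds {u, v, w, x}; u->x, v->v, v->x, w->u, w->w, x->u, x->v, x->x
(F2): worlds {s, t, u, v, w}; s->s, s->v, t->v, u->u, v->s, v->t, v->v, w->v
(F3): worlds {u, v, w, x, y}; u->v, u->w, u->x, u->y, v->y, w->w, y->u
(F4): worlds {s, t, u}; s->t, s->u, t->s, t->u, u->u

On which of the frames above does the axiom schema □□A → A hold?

This is the axiom for a generalized confluence (Geach) condition; its first-order frame correspondent is ∀x ∃w (xR²w ∧ x = w).
(F1): condition met.
(F2): fails — at w but no w* with wR²w* and w=w*.
(F3): fails — at v but no t with vR²t and v=t.
(F4): condition met.

(F1), (F4)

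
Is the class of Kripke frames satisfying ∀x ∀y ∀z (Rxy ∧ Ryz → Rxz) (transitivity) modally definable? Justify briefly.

Yes — defined by □q → □□q

Yes: it is transitivity, defined by the 4 schema □q → □□q.
Suppose □q→□□q is valid. Take Rxy, Ryz and set V(q)={w : Rxw}. Then □q at x, so □□q at x, so □q at y, so q at z, i.e. Rxz.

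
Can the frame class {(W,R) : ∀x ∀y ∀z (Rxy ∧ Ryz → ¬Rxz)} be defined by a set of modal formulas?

Not definable by any modal formula

Modal frame validity is preserved under surjective bounded morphisms.
The 3-cycle (worlds s,t,u with s→t→u→s) is intransitive. Mapping every world to a single reflexive point • is a surjective bounded morphism; the reflexive point is not intransitive (R••∧R•• but R••).
Hence intransitivity is not modally definable.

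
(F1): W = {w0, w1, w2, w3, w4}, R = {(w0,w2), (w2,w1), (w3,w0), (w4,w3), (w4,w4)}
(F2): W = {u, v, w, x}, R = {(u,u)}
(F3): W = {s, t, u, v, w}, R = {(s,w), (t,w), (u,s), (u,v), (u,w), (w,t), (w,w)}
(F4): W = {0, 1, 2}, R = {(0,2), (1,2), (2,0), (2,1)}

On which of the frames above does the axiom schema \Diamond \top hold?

(F4)

This is the axiom for seriality; its first-order frame correspondent is \forall x \exists y Rxy.
(F1): fails — world w1 has no successor.
(F2): fails — world v has no successor.
(F3): fails — world v has no successor.
(F4): condition met.
Valid on: (F4).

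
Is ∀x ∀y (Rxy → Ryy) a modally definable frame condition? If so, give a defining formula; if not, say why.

Yes: it is shift-reflexivity, defined by the T□ schema □(□p → p).

Definable; □(□p → p) defines it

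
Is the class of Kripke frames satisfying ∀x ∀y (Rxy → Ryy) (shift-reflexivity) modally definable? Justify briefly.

This is a Sahlqvist condition; the T□ axiom □(□p → p) defines it.
Suppose □(□p→p) is valid. Take Rxy and set V(p)={w : Ryw}. Then at y, □p holds; since □(□p→p) at x, □p→p at y, so p at y, i.e. Ryy.

Definable; □(□p → p) defines it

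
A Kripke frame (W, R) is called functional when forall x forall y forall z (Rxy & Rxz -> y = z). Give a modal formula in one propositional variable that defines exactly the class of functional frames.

This is partial functionality; the standard corresponding axiom is CD: ◇q → □q.
Suppose ◇q→□q is valid. Take Rxy, Rxz and set V(q)={y}. Then ◇q at x, so □q at x, so q at z, i.e. z=y.

◇q → □q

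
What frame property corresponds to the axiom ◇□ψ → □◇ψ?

This schema is the .2 axiom.
It corresponds to convergence: ∀x ∀y ∀z (Rxy ∧ Rxz → ∃w (Ryw ∧ Rzw)).

Convergence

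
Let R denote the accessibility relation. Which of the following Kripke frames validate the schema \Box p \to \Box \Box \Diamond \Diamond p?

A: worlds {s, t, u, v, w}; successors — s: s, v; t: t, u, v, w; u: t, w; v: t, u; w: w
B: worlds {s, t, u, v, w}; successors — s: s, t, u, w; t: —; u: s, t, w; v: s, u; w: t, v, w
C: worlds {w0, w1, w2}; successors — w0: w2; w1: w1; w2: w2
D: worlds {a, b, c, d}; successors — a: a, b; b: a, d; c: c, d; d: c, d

Frame correspondent (Sahlqvist): \forall x \forall z (x R^2 z \to \exists w (xRw \wedge z R^2 w)) — i.e. a generalized confluence (Geach) condition.
A: fails — vR²w but no w* with vRw* and wR²w*.
B: fails — sR²t but no w* with sRw* and tR²w*.
C: holds.
D: fails — aR²d but no w with aRw and dR²w.

C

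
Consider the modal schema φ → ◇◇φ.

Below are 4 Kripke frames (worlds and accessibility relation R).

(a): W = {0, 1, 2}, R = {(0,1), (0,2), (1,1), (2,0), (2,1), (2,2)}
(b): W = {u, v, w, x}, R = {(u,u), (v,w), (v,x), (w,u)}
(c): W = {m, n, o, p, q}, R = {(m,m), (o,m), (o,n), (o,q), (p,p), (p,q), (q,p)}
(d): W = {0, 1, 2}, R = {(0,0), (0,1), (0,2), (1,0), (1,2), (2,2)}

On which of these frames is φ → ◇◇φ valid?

This is the axiom for a generalized confluence (Geach) condition; its first-order frame correspondent is ∀x ∃w (x = w ∧ xR²w).
(a): condition met.
(b): fails — at v but no t with v=t and vR²t.
(c): fails — at n but no w with n=w and nR²w.
(d): condition met.

(a), (d)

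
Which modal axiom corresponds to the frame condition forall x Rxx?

□r → r

This is reflexivity; the standard corresponding axiom is T: □r → r.
Suppose □r→r is valid. At any x set V(r)={w : Rxw}. Then □r holds at x, so r holds at x, i.e. Rxx.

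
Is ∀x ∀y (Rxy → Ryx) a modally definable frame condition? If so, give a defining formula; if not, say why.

Yes — defined by r → □◇r

The condition is symmetry. A defining modal formula is r → □◇r.
Suppose r→□◇r is valid. Take Rxy and set V(r)={x}. Then r at x, so □◇r at x, so ◇r at y, so some z with Ryz has r; z=x, i.e. Ryx.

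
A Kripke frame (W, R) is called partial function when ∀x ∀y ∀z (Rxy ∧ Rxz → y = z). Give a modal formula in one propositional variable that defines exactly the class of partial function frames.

A defining formula is ◇ψ → □ψ (the CD axiom).
Suppose ◇ψ→□ψ is valid. Take Rxy, Rxz and set V(ψ)={y}. Then ◇ψ at x, so □ψ at x, so ψ at z, i.e. z=y.

◇ψ → □ψ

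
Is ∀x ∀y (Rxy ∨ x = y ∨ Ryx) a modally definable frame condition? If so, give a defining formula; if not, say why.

If a class were modally definable it would be closed under disjoint unions (Goldblatt–Thomason).
Take 2 disjoint single-world reflexive frames: each is trivially connected, but their disjoint union has 2 worlds with no edge between distinct components, so it is not connected.
So no modal formula (or set of formulas) defines exactly the connected frames.

No — not modally definable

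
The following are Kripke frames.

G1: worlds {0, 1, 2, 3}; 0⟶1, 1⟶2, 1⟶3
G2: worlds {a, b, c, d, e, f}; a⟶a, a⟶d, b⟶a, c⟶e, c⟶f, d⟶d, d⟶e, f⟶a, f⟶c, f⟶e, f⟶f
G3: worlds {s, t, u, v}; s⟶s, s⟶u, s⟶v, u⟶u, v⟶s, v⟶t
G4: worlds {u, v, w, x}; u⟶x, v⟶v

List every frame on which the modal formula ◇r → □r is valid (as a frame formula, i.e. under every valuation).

G4

The schema corresponds to partial functionality: ∀x ∀y ∀z (Rxy ∧ Rxz → y = z).
G1: fails — 1 sees both 2 and 3.
G2: fails — a sees both a and d.
G3: fails — s sees both s and u.
G4: satisfies the condition.
Valid on: G4.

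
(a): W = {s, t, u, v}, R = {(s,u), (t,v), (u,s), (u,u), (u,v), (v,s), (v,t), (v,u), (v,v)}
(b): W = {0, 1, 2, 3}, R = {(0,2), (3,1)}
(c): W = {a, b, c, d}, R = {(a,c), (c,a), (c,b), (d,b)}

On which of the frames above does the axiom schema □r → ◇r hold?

This is the axiom for seriality; its first-order frame correspondent is ∀x ∃y Rxy.
(a): ✓.
(b): fails — world 1 has no successor.
(c): fails — world b has no successor.

(a)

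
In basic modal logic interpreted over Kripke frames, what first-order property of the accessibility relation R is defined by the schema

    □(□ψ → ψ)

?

Suppose □(□ψ→ψ) is valid. Take Rxy and set V(ψ)={w : Ryw}. Then at y, □ψ holds; since □(□ψ→ψ) at x, □ψ→ψ at y, so ψ at y, i.e. Ryy.
Conversely, any frame satisfying ∀x ∀y (Rxy → Ryy) validates the schema.
Frame condition: ∀x ∀y (Rxy → Ryy).

shift-reflexivity: ∀x ∀y (Rxy → Ryy)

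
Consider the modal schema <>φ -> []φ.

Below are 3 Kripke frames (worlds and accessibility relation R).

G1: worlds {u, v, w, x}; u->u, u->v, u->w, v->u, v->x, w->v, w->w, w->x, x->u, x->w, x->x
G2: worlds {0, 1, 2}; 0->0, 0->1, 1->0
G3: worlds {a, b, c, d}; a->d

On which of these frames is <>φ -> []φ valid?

G3

This is the axiom for partial functionality; its first-order frame correspondent is forall x forall y forall z (Rxy & Rxz -> y = z).
G1: fails — u sees both u and v.
G2: fails — 0 sees both 0 and 1.
G3: satisfies the condition.
Valid on: G3.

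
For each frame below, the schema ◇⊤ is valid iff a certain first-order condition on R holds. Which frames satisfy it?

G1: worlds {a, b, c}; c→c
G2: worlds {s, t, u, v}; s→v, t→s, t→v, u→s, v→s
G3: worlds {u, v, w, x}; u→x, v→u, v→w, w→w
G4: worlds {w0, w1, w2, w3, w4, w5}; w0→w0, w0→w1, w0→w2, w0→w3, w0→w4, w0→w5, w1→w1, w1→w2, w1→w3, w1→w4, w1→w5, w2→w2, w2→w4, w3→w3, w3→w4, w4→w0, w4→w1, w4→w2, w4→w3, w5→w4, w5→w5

Frame correspondent (Sahlqvist): ∀x ∃y Rxy — i.e. seriality.
G1: fails — world a has no successor.
G2: satisfies the condition.
G3: fails — world x has no successor.
G4: satisfies the condition.
Valid on: G2, G4.

G2, G4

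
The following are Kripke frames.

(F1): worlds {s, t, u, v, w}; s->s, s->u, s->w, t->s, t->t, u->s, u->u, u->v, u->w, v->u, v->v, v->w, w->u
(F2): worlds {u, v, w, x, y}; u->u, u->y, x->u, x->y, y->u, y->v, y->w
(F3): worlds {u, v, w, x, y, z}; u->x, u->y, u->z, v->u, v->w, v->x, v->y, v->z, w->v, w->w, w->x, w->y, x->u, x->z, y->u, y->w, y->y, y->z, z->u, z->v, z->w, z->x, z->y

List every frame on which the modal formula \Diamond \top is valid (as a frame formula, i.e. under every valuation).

Frame correspondent (Sahlqvist): \forall x \exists y Rxy — i.e. seriality.
(F1): ✓.
(F2): fails — world v has no successor.
(F3): ✓.

(F1), (F3)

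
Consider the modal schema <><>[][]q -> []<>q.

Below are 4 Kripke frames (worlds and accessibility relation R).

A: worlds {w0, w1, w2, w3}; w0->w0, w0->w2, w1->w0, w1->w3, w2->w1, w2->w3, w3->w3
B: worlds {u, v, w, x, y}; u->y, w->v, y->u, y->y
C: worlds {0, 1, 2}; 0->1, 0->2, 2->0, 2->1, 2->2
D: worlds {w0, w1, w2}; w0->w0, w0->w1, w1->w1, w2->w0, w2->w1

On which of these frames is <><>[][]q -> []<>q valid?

The schema corresponds to a generalized confluence (Geach) condition: forall x forall y forall z ((x R^2 y & xRz) -> exists w (y R^2 w & zRw)).
A: fails — w0R²w3, w0Rw0 but no w with w3R²w and w0Rw.
B: satisfies the condition.
C: fails — 0R²0, 0R1 but no w with 0R²w and 1Rw.
D: satisfies the condition.

B, D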